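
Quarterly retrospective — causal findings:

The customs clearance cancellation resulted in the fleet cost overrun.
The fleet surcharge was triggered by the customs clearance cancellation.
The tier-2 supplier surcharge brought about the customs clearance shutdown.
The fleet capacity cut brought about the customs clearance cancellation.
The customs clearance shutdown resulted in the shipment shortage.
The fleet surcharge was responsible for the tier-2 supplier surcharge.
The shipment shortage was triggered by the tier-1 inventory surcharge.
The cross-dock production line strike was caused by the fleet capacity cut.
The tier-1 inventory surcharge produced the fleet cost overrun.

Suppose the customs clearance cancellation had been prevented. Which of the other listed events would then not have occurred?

the customs clearance shutdown, the fleet surcharge, the tier-2 supplier surcharge

Downstream of the customs clearance cancellation: the fleet surcharge, the tier-2 supplier surcharge, the customs clearance shutdown, the shipment shortage, the fleet cost overrun.
Of those, still caused via another path: the shipment shortage, the fleet cost overrun.
The remainder have no surviving cause.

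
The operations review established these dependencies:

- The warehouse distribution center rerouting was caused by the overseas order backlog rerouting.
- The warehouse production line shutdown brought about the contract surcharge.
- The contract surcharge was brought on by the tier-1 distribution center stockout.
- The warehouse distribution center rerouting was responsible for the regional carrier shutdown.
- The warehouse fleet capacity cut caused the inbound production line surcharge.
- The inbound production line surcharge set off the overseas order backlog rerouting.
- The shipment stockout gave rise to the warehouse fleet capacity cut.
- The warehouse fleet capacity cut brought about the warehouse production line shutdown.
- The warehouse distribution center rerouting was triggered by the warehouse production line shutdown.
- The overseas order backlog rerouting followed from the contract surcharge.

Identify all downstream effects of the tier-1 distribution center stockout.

the contract surcharge, the overseas order backlog rerouting, the regional carrier shutdown, the warehouse distribution center rerouting

Direct effects: the contract surcharge.
2 steps out: the overseas order backlog rerouting.
3 steps out: the warehouse distribution center rerouting.
4 steps out: the regional carrier shutdown.
Not reachable from it: the shipment stockout, the warehouse fleet capacity cut, the warehouse production line shutdown, the inbound production line surcharge.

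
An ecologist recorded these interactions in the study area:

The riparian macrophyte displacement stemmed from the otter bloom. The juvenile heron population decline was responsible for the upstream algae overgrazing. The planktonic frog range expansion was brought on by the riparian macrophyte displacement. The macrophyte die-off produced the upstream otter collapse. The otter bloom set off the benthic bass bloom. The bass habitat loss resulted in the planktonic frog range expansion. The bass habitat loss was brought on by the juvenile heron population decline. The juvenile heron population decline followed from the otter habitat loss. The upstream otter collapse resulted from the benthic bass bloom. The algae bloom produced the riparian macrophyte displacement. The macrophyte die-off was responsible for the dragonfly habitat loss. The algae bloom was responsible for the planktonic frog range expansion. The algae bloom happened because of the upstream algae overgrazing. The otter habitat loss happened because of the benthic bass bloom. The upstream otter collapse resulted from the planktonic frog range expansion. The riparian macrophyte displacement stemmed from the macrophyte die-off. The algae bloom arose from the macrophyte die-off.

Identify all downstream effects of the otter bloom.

Direct effects: the benthic bass bloom, the riparian macrophyte displacement.
2 steps out: the otter habitat loss, the planktonic frog range expansion, the upstream otter collapse.
3 steps out: the juvenile heron population decline.
4 steps out: the bass habitat loss, the upstream algae overgrazing.
5 steps out: the algae bloom.
Not reachable from it: the macrophyte die-off, the dragonfly habitat loss.

the algae bloom, the bass habitat loss, the benthic bass bloom, the juvenile heron population decline, the otter habitat loss, the planktonic frog range expansion, the riparian macrophyte displacement, the upstream algae overgrazing, the upstream otter collapse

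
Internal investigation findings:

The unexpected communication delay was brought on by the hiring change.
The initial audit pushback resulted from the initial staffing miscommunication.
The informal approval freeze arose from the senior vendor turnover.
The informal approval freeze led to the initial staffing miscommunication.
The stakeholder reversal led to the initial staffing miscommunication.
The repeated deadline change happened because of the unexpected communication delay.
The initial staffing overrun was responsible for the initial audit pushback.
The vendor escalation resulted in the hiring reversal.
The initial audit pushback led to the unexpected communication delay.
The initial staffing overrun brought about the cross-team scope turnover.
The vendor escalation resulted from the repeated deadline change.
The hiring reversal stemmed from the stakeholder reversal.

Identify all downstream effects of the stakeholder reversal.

Direct effects: the initial staffing miscommunication, the hiring reversal.
2 steps out: the initial audit pushback.
3 steps out: the unexpected communication delay.
4 steps out: the repeated deadline change.
5 steps out: the vendor escalation.
Not reachable from it: the hiring change, the initial staffing overrun, the cross-team scope turnover, the senior vendor turnover, the informal approval freeze.

the hiring reversal, the initial audit pushback, the initial staffing miscommunication, the repeated deadline change, the unexpected communication delay, the vendor escalation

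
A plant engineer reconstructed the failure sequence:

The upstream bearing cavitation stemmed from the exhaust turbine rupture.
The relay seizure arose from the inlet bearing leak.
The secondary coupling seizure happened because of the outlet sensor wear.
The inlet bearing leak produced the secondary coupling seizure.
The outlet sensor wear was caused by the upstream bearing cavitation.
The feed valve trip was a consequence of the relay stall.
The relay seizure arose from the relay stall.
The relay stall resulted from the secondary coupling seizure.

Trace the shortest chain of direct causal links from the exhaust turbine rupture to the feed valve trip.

the exhaust turbine rupture → the upstream bearing cavitation → the outlet sensor wear → the secondary coupling seizure → the relay stall → the feed valve trip

the exhaust turbine rupture → the upstream bearing cavitation
the upstream bearing cavitation → the outlet sensor wear
the outlet sensor wear → the secondary coupling seizure
the secondary coupling seizure → the relay stall
the relay stall → the feed valve trip
Length: 5 steps.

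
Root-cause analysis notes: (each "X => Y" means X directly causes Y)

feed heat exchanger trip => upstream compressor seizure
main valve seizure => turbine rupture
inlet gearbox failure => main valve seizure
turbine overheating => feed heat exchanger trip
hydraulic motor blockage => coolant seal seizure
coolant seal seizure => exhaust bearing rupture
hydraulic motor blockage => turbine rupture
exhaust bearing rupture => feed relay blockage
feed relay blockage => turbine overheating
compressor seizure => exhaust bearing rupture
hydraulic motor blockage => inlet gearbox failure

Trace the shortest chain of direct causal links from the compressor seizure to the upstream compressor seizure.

the compressor seizure → the exhaust bearing rupture
the exhaust bearing rupture → the feed relay blockage
the feed relay blockage → the turbine overheating
the turbine overheating → the feed heat exchanger trip
the feed heat exchanger trip → the upstream compressor seizure
Length: 5 steps.

the compressor seizure → the exhaust bearing rupture → the feed relay blockage → the turbine overheating → the feed heat exchanger trip → the upstream compressor seizure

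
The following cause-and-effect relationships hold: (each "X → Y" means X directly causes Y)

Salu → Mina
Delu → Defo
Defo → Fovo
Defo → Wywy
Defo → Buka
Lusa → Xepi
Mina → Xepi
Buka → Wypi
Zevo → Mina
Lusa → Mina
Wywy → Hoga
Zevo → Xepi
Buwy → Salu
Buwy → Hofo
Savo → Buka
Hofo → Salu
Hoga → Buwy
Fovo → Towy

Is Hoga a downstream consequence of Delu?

Yes

There is a causal chain: Delu → Defo → Wywy → Hoga.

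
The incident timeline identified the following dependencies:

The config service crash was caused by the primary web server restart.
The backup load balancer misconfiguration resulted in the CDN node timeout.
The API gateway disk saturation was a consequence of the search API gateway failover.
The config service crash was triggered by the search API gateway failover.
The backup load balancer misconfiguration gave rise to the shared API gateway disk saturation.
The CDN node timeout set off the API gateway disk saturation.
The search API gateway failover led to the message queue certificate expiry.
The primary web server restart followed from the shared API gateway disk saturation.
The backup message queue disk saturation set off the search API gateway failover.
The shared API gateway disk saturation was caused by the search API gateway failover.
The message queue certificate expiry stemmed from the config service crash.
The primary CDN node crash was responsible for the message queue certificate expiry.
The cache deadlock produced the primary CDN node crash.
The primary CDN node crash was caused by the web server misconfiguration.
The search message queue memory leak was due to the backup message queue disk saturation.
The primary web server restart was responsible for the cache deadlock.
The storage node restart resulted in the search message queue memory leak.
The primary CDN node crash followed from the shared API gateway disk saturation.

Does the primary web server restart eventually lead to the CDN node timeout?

No

The primary web server restart leads to the cache deadlock, the primary CDN node crash, the config service crash, the message queue certificate expiry; the CDN node timeout is not among them.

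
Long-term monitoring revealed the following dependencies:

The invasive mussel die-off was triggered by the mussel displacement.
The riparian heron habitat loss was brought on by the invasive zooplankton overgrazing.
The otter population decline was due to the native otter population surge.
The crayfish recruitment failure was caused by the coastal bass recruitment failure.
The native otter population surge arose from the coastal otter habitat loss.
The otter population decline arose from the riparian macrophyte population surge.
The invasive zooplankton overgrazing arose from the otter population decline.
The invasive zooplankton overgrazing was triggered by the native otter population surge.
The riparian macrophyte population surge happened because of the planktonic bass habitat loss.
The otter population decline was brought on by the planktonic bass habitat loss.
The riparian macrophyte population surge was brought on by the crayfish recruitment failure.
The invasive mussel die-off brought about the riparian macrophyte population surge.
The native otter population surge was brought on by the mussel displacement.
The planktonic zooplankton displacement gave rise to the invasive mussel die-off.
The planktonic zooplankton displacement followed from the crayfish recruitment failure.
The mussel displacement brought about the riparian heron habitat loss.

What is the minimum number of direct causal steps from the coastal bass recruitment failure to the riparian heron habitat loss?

5

Shortest chain: the coastal bass recruitment failure → the crayfish recruitment failure → the riparian macrophyte population surge → the otter population decline → the invasive zooplankton overgrazing → the riparian heron habitat loss.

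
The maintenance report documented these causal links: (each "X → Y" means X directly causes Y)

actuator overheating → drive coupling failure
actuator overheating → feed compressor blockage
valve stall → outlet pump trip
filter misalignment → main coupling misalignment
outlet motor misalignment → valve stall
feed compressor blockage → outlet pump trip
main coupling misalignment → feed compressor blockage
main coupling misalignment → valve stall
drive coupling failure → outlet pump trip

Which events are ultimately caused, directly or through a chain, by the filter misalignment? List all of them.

Direct effects: the main coupling misalignment.
2 steps out: the valve stall, the feed compressor blockage.
3 steps out: the outlet pump trip.
Not reachable from it: the outlet motor misalignment, the actuator overheating, the drive coupling failure.

the feed compressor blockage, the main coupling misalignment, the outlet pump trip, the valve stall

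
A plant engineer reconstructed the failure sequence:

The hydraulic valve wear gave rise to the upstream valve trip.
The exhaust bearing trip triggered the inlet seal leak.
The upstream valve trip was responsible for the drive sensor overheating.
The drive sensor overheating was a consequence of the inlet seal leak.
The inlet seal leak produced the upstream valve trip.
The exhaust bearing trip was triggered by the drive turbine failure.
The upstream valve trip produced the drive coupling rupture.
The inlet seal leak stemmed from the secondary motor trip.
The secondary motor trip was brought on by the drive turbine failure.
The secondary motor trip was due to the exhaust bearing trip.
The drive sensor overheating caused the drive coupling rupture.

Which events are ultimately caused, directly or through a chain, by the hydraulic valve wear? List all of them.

Direct effects: the upstream valve trip.
2 steps out: the drive sensor overheating, the drive coupling rupture.
Not reachable from it: the drive turbine failure, the exhaust bearing trip, the secondary motor trip, the inlet seal leak.

the drive coupling rupture, the drive sensor overheating, the upstream valve trip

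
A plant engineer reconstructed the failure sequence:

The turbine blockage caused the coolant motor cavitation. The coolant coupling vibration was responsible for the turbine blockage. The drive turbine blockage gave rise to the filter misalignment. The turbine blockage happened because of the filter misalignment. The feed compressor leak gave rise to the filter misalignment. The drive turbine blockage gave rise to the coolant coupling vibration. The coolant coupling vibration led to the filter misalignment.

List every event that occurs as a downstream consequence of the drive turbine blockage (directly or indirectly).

Direct effects: the coolant coupling vibration, the filter misalignment.
2 steps out: the turbine blockage.
3 steps out: the coolant motor cavitation.
Not reachable from it: the feed compressor leak.

the coolant coupling vibration, the coolant motor cavitation, the filter misalignment, the turbine blockage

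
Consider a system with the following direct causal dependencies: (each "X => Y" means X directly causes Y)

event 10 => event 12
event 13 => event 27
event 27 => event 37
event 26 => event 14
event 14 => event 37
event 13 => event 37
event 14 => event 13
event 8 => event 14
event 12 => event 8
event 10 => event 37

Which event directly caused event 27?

Upstream contributors include event 26, event 10, event 12, event 8, event 14, but only event 13 feeds directly into event 27.

event 13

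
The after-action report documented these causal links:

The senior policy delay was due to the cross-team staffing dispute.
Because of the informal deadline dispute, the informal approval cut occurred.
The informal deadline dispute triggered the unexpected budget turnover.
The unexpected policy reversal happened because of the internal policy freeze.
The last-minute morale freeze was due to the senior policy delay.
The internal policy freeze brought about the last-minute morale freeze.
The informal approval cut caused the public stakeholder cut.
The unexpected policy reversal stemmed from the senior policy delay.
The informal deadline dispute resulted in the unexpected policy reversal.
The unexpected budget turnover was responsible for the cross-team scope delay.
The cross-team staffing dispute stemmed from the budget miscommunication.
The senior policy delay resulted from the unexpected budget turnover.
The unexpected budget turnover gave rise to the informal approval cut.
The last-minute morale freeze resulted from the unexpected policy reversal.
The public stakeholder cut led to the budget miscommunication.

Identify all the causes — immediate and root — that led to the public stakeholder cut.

Immediate cause of the public stakeholder cut: the informal approval cut.
Further upstream: the informal deadline dispute, the unexpected budget turnover.

the informal approval cut, the informal deadline dispute, the unexpected budget turnover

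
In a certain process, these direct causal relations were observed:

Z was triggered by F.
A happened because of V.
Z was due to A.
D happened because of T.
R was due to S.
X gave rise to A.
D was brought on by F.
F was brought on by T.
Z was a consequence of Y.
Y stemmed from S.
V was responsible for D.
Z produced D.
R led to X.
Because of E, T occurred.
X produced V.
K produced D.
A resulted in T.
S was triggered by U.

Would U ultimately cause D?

There is a causal chain: U → S → Y → Z → D.

Yes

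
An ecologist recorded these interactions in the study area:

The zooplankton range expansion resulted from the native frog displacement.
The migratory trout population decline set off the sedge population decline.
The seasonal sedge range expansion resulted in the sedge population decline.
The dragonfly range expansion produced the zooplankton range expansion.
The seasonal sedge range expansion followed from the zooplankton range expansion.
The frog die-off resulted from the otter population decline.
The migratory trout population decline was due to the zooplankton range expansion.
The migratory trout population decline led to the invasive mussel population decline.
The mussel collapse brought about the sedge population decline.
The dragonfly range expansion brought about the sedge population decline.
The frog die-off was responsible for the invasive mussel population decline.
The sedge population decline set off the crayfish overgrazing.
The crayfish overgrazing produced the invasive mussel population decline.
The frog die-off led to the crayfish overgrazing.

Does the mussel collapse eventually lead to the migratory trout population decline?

No

The mussel collapse leads to the sedge population decline, the crayfish overgrazing, the invasive mussel population decline; the migratory trout population decline is not among them.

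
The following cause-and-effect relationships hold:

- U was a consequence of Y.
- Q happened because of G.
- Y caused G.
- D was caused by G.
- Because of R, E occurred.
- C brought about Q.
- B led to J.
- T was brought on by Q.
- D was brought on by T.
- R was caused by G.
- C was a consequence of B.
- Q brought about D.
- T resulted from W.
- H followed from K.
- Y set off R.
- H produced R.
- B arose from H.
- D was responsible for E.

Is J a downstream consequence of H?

Yes

There is a causal chain: H → B → J.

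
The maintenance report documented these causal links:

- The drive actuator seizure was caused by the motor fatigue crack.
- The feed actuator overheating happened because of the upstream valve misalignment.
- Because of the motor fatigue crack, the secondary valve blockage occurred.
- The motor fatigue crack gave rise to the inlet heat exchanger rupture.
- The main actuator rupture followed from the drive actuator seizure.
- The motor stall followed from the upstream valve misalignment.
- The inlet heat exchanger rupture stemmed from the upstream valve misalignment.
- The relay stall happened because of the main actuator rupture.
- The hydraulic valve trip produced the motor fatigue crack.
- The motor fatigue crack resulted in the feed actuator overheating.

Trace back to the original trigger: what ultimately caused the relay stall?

the hydraulic valve trip

Tracing upstream from the relay stall: the relay stall ← the main actuator rupture ← the drive actuator seizure ← the motor fatigue crack ← the hydraulic valve trip.
The hydraulic valve trip has no stated cause, so it is the root.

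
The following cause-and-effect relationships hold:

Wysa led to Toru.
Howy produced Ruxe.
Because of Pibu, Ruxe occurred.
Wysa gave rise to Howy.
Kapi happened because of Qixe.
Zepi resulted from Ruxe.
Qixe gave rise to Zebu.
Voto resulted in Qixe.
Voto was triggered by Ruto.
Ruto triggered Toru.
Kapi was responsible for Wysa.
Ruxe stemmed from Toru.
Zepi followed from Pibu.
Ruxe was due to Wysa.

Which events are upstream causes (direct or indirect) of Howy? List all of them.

Kapi, Qixe, Ruto, Voto, Wysa

Immediate cause of Howy: Wysa.
Further upstream: Ruto, Voto, Qixe, Kapi.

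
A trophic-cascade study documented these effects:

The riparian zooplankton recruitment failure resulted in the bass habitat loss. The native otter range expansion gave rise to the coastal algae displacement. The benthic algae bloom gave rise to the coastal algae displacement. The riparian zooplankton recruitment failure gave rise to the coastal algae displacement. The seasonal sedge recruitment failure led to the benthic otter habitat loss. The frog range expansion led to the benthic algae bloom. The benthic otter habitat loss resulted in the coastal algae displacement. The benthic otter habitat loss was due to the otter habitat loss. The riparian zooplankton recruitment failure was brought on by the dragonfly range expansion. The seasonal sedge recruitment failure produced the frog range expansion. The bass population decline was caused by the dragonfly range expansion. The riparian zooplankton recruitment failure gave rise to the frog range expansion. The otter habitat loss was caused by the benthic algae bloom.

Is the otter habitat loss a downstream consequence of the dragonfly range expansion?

Yes

There is a causal chain: the dragonfly range expansion → the riparian zooplankton recruitment failure → the frog range expansion → the benthic algae bloom → the otter habitat loss.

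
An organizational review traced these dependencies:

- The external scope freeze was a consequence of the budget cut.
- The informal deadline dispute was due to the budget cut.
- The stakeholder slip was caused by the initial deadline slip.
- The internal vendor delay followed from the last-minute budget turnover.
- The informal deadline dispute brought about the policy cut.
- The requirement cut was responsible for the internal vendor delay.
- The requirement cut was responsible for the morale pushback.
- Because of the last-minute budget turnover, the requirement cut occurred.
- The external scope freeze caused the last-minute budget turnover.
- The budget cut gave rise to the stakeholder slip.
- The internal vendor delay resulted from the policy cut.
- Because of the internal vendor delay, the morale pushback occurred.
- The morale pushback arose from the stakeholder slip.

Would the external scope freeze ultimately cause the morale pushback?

Yes

There is a causal chain: the external scope freeze → the last-minute budget turnover → the requirement cut → the morale pushback.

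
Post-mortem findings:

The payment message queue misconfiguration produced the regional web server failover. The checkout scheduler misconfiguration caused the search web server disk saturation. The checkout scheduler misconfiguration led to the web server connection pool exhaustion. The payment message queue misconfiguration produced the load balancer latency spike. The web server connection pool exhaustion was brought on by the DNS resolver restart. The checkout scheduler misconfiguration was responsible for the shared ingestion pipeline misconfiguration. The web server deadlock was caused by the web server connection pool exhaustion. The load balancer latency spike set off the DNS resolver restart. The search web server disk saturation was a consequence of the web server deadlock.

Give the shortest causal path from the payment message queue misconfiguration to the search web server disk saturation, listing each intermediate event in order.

the payment message queue misconfiguration → the load balancer latency spike
the load balancer latency spike → the DNS resolver restart
the DNS resolver restart → the web server connection pool exhaustion
the web server connection pool exhaustion → the web server deadlock
the web server deadlock → the search web server disk saturation
Length: 5 steps.

the payment message queue misconfiguration → the load balancer latency spike → the DNS resolver restart → the web server connection pool exhaustion → the web server deadlock → the search web server disk saturation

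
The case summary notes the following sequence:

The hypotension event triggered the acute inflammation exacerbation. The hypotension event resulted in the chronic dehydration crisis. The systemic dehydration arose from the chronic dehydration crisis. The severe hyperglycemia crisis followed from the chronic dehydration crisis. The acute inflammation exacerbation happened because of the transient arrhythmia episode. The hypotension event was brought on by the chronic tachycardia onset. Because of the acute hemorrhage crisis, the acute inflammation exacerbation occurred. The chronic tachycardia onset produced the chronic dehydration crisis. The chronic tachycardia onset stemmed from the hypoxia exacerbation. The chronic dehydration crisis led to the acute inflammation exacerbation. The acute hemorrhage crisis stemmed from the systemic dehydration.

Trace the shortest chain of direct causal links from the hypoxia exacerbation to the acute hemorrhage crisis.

the hypoxia exacerbation → the chronic tachycardia onset → the chronic dehydration crisis → the systemic dehydration → the acute hemorrhage crisis

the hypoxia exacerbation → the chronic tachycardia onset
the chronic tachycardia onset → the chronic dehydration crisis
the chronic dehydration crisis → the systemic dehydration
the systemic dehydration → the acute hemorrhage crisis
Length: 4 steps.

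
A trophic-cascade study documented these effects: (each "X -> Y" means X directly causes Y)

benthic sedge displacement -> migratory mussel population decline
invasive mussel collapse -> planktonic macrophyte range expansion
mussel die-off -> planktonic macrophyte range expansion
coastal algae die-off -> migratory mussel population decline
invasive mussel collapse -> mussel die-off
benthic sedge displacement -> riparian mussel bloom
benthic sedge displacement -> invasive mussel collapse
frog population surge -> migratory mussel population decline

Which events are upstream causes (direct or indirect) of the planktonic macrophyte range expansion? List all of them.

the benthic sedge displacement, the invasive mussel collapse, the mussel die-off

Immediate causes of the planktonic macrophyte range expansion: the invasive mussel collapse, the mussel die-off.
Further upstream: the benthic sedge displacement.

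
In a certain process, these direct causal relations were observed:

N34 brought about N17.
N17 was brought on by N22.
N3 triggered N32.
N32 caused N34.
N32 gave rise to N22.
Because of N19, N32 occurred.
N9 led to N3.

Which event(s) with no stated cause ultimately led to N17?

Tracing upstream from N17: N17 ← N34 ← N32 ← N3 ← N9.
A separate upstream branch: N17 ← N34 ← N32 ← N19.
Each of those chain origins has no stated cause.

N19, N9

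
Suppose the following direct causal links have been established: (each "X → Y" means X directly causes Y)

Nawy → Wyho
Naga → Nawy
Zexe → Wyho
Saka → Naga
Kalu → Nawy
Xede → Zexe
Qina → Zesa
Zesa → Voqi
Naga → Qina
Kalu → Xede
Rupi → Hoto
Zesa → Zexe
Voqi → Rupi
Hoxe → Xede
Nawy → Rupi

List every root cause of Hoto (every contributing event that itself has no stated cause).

Kalu, Saka

Tracing upstream from Hoto: Hoto ← Rupi ← Nawy ← Naga ← Saka.
A separate upstream branch: Hoto ← Rupi ← Nawy ← Kalu.
Each of those chain origins has no stated cause.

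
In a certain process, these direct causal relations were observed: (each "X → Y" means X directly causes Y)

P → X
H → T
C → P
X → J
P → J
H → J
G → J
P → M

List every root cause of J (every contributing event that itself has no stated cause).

C, G, H

Tracing upstream from J: J ← P ← C.
A separate upstream branch: J ← H.
A separate upstream branch: J ← G.
Each of those chain origins has no stated cause.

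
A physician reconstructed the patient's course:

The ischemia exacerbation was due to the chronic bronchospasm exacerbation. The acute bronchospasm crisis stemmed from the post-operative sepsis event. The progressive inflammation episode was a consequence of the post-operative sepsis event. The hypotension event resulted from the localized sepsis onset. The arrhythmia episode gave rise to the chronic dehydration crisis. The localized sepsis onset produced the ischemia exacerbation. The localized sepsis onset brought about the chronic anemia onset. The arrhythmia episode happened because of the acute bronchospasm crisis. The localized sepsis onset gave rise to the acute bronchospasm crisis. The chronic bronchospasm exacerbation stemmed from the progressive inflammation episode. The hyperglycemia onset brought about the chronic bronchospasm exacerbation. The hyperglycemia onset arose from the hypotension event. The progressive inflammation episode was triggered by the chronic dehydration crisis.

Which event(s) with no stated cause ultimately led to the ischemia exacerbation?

the localized sepsis onset, the post-operative sepsis event

Tracing upstream from the ischemia exacerbation: the ischemia exacerbation ← the chronic bronchospasm exacerbation ← the progressive inflammation episode ← the post-operative sepsis event.
A separate upstream branch: the ischemia exacerbation ← the localized sepsis onset.
Each of those chain origins has no stated cause.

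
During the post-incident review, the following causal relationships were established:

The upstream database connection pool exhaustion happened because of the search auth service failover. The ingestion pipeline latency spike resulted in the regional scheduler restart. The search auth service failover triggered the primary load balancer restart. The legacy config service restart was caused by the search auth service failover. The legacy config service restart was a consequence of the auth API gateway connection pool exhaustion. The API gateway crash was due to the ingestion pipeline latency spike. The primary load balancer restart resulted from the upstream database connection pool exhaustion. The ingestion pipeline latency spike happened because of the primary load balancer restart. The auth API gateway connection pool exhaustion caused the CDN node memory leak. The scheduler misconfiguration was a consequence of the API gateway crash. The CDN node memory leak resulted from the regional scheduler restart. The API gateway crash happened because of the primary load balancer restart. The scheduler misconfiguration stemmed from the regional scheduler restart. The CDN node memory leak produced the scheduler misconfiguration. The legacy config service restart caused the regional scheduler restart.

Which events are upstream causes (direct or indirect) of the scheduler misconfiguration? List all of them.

Immediate causes of the scheduler misconfiguration: the regional scheduler restart, the CDN node memory leak, the API gateway crash.
Further upstream: the search auth service failover, the auth API gateway connection pool exhaustion, the legacy config service restart, the upstream database connection pool exhaustion, the primary load balancer restart, the ingestion pipeline latency spike.

the API gateway crash, the CDN node memory leak, the auth API gateway connection pool exhaustion, the ingestion pipeline latency spike, the legacy config service restart, the primary load balancer restart, the regional scheduler restart, the search auth service failover, the upstream database connection pool exhaustion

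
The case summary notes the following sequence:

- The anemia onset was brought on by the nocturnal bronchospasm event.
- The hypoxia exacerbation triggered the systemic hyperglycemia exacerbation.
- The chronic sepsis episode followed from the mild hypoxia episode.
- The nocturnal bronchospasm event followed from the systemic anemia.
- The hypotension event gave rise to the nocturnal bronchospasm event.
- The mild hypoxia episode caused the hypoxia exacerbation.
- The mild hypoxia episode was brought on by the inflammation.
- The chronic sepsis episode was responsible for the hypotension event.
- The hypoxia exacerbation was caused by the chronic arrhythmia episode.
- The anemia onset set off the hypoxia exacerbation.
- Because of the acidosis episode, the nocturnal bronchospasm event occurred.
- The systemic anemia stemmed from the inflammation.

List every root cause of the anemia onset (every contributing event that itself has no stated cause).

Tracing upstream from the anemia onset: the anemia onset ← the nocturnal bronchospasm event ← the systemic anemia ← the inflammation.
A separate upstream branch: the anemia onset ← the nocturnal bronchospasm event ← the acidosis episode.
Each of those chain origins has no stated cause.

the acidosis episode, the inflammation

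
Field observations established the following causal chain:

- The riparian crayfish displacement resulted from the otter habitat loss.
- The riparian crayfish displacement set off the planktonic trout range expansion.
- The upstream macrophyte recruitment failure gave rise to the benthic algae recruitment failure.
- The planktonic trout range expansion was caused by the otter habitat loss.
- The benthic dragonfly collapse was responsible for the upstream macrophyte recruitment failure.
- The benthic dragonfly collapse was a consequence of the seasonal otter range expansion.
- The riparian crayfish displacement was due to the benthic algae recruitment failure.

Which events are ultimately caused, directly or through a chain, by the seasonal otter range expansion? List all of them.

the benthic algae recruitment failure, the benthic dragonfly collapse, the planktonic trout range expansion, the riparian crayfish displacement, the upstream macrophyte recruitment failure

Direct effects: the benthic dragonfly collapse.
2 steps out: the upstream macrophyte recruitment failure.
3 steps out: the benthic algae recruitment failure.
4 steps out: the riparian crayfish displacement.
5 steps out: the planktonic trout range expansion.
Not reachable from it: the otter habitat loss.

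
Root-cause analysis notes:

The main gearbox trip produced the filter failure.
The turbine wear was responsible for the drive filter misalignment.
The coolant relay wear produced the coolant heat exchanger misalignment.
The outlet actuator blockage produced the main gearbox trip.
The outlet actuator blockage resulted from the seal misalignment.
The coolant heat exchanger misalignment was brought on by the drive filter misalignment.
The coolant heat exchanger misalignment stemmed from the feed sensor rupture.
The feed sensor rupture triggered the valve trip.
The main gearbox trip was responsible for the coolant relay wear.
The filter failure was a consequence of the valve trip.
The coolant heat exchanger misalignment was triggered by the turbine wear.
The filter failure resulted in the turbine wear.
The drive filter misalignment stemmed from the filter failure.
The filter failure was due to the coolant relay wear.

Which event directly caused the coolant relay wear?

Upstream contributors include the seal misalignment, the outlet actuator blockage, but only the main gearbox trip feeds directly into the coolant relay wear.

the main gearbox trip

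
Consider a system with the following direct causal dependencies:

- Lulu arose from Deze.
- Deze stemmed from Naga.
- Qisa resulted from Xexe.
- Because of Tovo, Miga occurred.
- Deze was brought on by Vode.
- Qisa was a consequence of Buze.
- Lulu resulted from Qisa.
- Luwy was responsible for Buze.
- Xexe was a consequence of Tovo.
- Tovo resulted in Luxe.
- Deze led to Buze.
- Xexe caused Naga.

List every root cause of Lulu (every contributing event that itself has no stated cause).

Tracing upstream from Lulu: Lulu ← Qisa ← Xexe ← Tovo.
A separate upstream branch: Lulu ← Deze ← Vode.
A separate upstream branch: Lulu ← Qisa ← Buze ← Luwy.
Each of those chain origins has no stated cause.

Luwy, Tovo, Vode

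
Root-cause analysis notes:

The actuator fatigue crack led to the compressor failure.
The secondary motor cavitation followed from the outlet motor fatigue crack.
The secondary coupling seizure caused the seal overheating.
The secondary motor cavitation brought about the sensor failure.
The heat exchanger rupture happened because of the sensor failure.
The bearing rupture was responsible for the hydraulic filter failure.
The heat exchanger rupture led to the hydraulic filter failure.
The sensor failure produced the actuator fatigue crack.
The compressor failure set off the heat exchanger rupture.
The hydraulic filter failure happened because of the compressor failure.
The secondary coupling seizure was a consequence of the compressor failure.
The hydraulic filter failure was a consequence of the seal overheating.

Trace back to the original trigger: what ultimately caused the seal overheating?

the outlet motor fatigue crack

Tracing upstream from the seal overheating: the seal overheating ← the secondary coupling seizure ← the compressor failure ← the actuator fatigue crack ← the sensor failure ← the secondary motor cavitation ← the outlet motor fatigue crack.
The outlet motor fatigue crack has no stated cause, so it is the root.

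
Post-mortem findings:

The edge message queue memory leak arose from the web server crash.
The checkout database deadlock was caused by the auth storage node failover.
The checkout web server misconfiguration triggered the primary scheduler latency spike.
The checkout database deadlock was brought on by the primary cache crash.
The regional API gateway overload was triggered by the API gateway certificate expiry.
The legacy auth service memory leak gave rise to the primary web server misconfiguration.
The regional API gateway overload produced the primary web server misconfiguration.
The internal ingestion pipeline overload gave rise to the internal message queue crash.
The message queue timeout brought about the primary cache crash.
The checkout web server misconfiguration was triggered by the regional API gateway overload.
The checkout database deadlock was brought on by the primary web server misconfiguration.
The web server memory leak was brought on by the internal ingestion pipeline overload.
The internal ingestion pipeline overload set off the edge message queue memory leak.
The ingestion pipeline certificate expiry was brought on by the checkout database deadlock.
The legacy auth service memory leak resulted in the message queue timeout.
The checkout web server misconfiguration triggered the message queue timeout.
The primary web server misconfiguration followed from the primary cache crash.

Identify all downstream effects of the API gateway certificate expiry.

the checkout database deadlock, the checkout web server misconfiguration, the ingestion pipeline certificate expiry, the message queue timeout, the primary cache crash, the primary scheduler latency spike, the primary web server misconfiguration, the regional API gateway overload

Direct effects: the regional API gateway overload.
2 steps out: the checkout web server misconfiguration, the primary web server misconfiguration.
3 steps out: the primary scheduler latency spike, the message queue timeout, the checkout database deadlock.
4 steps out: the primary cache crash, the ingestion pipeline certificate expiry.
Not reachable from it: the internal ingestion pipeline overload, the internal message queue crash, the legacy auth service memory leak, the auth storage node failover, the web server crash, the web server memory leak, the edge message queue memory leak.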